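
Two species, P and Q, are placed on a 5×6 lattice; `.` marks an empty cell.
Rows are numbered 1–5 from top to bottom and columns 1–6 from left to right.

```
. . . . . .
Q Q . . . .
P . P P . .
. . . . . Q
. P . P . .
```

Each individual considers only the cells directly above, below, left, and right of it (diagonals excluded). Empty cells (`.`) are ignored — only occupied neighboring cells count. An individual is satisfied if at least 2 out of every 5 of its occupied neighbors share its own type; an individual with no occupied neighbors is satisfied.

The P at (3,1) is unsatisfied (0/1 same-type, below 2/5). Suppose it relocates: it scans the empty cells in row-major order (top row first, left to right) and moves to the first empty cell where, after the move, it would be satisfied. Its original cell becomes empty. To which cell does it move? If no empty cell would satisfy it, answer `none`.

(1,3)

Vacating (3,1). Empty cells in order:
  (1,1): 0/1 same-type → still unsatisfied.
  (1,2): 0/1 same-type → still unsatisfied.
  (1,3): 0/0 same-type → satisfied — stop here.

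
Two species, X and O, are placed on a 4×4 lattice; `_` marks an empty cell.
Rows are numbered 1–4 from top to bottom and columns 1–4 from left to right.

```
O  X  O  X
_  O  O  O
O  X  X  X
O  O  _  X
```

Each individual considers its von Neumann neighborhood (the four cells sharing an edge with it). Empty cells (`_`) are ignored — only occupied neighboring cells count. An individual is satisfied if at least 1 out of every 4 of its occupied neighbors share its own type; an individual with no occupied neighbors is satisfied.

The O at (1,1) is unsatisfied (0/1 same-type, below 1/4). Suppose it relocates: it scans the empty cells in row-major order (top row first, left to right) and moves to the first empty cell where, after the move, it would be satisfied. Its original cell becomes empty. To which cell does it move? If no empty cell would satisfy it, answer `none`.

Vacating (1,1). Empty cells in order:
  (2,1): 2/2 same-type → satisfied — stop here.

(2,1)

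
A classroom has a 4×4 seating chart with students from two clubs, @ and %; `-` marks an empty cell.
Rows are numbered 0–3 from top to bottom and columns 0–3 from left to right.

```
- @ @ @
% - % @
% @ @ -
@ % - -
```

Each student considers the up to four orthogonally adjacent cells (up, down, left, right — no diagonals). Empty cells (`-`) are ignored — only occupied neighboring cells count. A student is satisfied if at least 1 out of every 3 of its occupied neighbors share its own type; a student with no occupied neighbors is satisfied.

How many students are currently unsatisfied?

Row 0: (0,1)@ 1/1 satisfied · (0,2)@ 2/3 satisfied · (0,3)@ 2/2 satisfied
Row 1: (1,0)% 1/1 satisfied · (1,2)% 0/3 not · (1,3)@ 1/2 satisfied
Row 2: (2,0)% 1/3 satisfied · (2,1)@ 1/3 satisfied · (2,2)@ 1/2 satisfied
Row 3: (3,0)@ 0/2 not · (3,1)% 0/2 not
Unsatisfied: (1,2), (3,0), (3,1) — 3 in total.

3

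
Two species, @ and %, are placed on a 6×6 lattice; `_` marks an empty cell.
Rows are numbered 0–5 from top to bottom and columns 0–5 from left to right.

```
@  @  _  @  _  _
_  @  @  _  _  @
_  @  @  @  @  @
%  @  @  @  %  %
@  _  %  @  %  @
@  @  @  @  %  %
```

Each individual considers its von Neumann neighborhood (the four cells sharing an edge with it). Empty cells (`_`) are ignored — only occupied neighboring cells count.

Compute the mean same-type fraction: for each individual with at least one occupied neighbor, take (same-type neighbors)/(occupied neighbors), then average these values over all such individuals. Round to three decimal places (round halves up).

Row 0: (0,0)@ 1/1 · (0,1)@ 2/2 · (0,3)@ — no occupied neighbors
Row 1: (1,1)@ 3/3 · (1,2)@ 2/2 · (1,5)@ 1/1
Row 2: (2,1)@ 3/3 · (2,2)@ 4/4 · (2,3)@ 3/3 · (2,4)@ 2/3 · (2,5)@ 2/3
Row 3: (3,0)% 0/2 · (3,1)@ 2/3 · (3,2)@ 3/4 · (3,3)@ 3/4 · (3,4)% 2/4 · (3,5)% 1/3
Row 4: (4,0)@ 1/2 · (4,2)% 0/3 · (4,3)@ 2/4 · (4,4)% 2/4 · (4,5)@ 0/3
Row 5: (5,0)@ 2/2 · (5,1)@ 2/2 · (5,2)@ 2/3 · (5,3)@ 2/3 · (5,4)% 2/3 · (5,5)% 1/2
Sum over 27 individuals: 1/1 + 2/2 + 3/3 + 2/2 + 1/1 + 3/3 + 4/4 + 3/3 + 2/3 + 2/3 + 0/2 + 2/3 + 3/4 + 3/4 + 2/4 + 1/3 + 1/2 + 0/3 + 2/4 + 2/4 + 0/3 + 2/2 + 2/2 + 2/3 + 2/3 + 2/3 + 1/2 = 55/3; mean = 55/3 ÷ 27 = 55/81 = 0.679012… → 0.679.

0.679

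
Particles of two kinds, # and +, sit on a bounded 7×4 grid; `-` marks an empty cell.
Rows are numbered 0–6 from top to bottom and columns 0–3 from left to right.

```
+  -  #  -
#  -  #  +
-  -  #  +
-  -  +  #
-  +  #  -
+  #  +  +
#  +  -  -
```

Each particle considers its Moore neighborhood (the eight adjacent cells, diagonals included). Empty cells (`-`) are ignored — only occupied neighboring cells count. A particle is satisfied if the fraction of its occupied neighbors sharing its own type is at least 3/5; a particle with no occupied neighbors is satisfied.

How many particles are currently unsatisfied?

15

Row 0: (0,0)+ 0/1 not · (0,2)# 1/2 not
Row 1: (1,0)# 0/1 not · (1,2)# 2/4 not · (1,3)+ 1/4 not
Row 2: (2,2)# 2/5 not · (2,3)+ 2/5 not
Row 3: (3,2)+ 2/5 not · (3,3)# 2/4 not
Row 4: (4,1)+ 3/5 satisfied · (4,2)# 2/6 not
Row 5: (5,0)+ 2/4 not · (5,1)# 2/6 not · (5,2)+ 3/5 satisfied · (5,3)+ 1/2 not
Row 6: (6,0)# 1/3 not · (6,1)+ 2/4 not
Unsatisfied: (0,0), (0,2), (1,0), (1,2), (1,3), (2,2), (2,3), (3,2), (3,3), (4,2), (5,0), (5,1), (5,3), (6,0), (6,1) — 15 in total.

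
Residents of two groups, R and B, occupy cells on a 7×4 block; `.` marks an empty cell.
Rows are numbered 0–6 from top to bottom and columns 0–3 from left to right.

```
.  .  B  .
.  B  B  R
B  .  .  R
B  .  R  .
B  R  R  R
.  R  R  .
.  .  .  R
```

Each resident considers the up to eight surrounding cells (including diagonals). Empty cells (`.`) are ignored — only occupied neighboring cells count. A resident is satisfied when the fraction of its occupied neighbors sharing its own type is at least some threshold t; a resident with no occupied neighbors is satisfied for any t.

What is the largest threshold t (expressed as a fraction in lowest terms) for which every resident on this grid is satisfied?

1/3

(0,2)B 2/3
(1,1)B 3/3
(1,2)B 2/4
(1,3)R 1/3
(2,0)B 2/2
(2,3)R 2/3
(3,0)B 2/3
(3,2)R 4/4
(4,0)B 1/3
(4,1)R 4/6
(4,2)R 5/5
(4,3)R 3/3
(5,1)R 3/4
(5,2)R 5/5
(6,3)R 1/1
The smallest same-type fraction is 1/3 at (1,3), which reduces to 1/3. Any threshold above that leaves this resident unsatisfied.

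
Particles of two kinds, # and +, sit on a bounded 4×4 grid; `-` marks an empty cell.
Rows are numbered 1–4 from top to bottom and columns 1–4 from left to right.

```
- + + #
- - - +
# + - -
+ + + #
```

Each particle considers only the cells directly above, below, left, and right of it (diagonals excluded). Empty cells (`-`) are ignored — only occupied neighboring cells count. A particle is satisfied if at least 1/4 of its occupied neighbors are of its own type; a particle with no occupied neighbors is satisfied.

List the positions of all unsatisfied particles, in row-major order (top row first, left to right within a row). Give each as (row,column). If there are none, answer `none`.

(1,4), (2,4), (3,1), (4,4)

(1,2)+ 1/1 ✓
(1,3)+ 1/2 ✓
(1,4)# 0/2 ✗
(2,4)+ 0/1 ✗
(3,1)# 0/2 ✗
(3,2)+ 1/2 ✓
(4,1)+ 1/2 ✓
(4,2)+ 3/3 ✓
(4,3)+ 1/2 ✓
(4,4)# 0/1 ✗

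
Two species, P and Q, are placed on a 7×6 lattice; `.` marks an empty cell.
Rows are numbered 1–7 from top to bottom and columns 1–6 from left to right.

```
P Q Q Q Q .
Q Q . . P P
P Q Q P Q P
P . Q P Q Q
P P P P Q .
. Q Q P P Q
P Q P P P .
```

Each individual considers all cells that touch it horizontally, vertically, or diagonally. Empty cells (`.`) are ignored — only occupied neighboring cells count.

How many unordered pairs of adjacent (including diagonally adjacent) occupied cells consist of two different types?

Scan each occupied cell's neighbors to the right and below (and the two forward diagonals) so each pair is counted once.
Row 1: P(1,1)–Q(1,2)≠ P(1,1)–Q(2,1)≠ P(1,1)–Q(2,2)≠ Q(1,2)–Q(1,3)= Q(1,2)–Q(2,2)= Q(1,2)–Q(2,1)= Q(1,3)–Q(1,4)= Q(1,3)–Q(2,2)= Q(1,4)–Q(1,5)= Q(1,4)–P(2,5)≠ Q(1,5)–P(2,5)≠ Q(1,5)–P(2,6)≠  → 6/12 unlike.
Row 2: Q(2,1)–Q(2,2)= Q(2,1)–P(3,1)≠ Q(2,1)–Q(3,2)= Q(2,2)–Q(3,2)= Q(2,2)–Q(3,3)= Q(2,2)–P(3,1)≠ P(2,5)–P(2,6)= P(2,5)–Q(3,5)≠ P(2,5)–P(3,6)= P(2,5)–P(3,4)= P(2,6)–P(3,6)= P(2,6)–Q(3,5)≠  → 4/12 unlike.
Row 3: P(3,1)–Q(3,2)≠ P(3,1)–P(4,1)= Q(3,2)–Q(3,3)= Q(3,2)–Q(4,3)= Q(3,2)–P(4,1)≠ Q(3,3)–P(3,4)≠ Q(3,3)–Q(4,3)= Q(3,3)–P(4,4)≠ P(3,4)–Q(3,5)≠ P(3,4)–P(4,4)= P(3,4)–Q(4,5)≠ P(3,4)–Q(4,3)≠ Q(3,5)–P(3,6)≠ Q(3,5)–Q(4,5)= Q(3,5)–Q(4,6)= Q(3,5)–P(4,4)≠ P(3,6)–Q(4,6)≠ P(3,6)–Q(4,5)≠  → 11/18 unlike.
Row 4: P(4,1)–P(5,1)= P(4,1)–P(5,2)= Q(4,3)–P(4,4)≠ Q(4,3)–P(5,3)≠ Q(4,3)–P(5,4)≠ Q(4,3)–P(5,2)≠ P(4,4)–Q(4,5)≠ P(4,4)–P(5,4)= P(4,4)–Q(5,5)≠ P(4,4)–P(5,3)= Q(4,5)–Q(4,6)= Q(4,5)–Q(5,5)= Q(4,5)–P(5,4)≠ Q(4,6)–Q(5,5)=  → 7/14 unlike.
Row 5: P(5,1)–P(5,2)= P(5,1)–Q(6,2)≠ P(5,2)–P(5,3)= P(5,2)–Q(6,2)≠ P(5,2)–Q(6,3)≠ P(5,3)–P(5,4)= P(5,3)–Q(6,3)≠ P(5,3)–P(6,4)= P(5,3)–Q(6,2)≠ P(5,4)–Q(5,5)≠ P(5,4)–P(6,4)= P(5,4)–P(6,5)= P(5,4)–Q(6,3)≠ Q(5,5)–P(6,5)≠ Q(5,5)–Q(6,6)= Q(5,5)–P(6,4)≠  → 9/16 unlike.
Row 6: Q(6,2)–Q(6,3)= Q(6,2)–Q(7,2)= Q(6,2)–P(7,3)≠ Q(6,2)–P(7,1)≠ Q(6,3)–P(6,4)≠ Q(6,3)–P(7,3)≠ Q(6,3)–P(7,4)≠ Q(6,3)–Q(7,2)= P(6,4)–P(6,5)= P(6,4)–P(7,4)= P(6,4)–P(7,5)= P(6,4)–P(7,3)= P(6,5)–Q(6,6)≠ P(6,5)–P(7,5)= P(6,5)–P(7,4)= Q(6,6)–P(7,5)≠  → 7/16 unlike.
Row 7: P(7,1)–Q(7,2)≠ Q(7,2)–P(7,3)≠ P(7,3)–P(7,4)= P(7,4)–P(7,5)=  → 2/4 unlike.
Total adjacent occupied pairs: 92; unlike-type pairs: 46.

46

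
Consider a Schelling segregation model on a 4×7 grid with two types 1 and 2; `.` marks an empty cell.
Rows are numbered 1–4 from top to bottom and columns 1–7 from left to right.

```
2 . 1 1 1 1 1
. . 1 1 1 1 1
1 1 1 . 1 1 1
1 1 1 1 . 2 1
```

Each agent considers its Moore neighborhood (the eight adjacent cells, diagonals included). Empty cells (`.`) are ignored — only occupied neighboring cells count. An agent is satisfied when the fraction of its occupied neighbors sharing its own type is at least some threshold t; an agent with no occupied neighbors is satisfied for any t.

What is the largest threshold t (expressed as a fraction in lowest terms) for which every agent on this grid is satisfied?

(1,1)2 — no occupied neighbors
(1,3)1 3/3
(1,4)1 5/5
(1,5)1 5/5
(1,6)1 5/5
(1,7)1 3/3
(2,3)1 5/5
(2,4)1 7/7
(2,5)1 7/7
(2,6)1 8/8
(2,7)1 5/5
(3,1)1 3/3
(3,2)1 6/6
(3,3)1 6/6
(3,5)1 5/6
(3,6)1 6/7
(3,7)1 4/5
(4,1)1 3/3
(4,2)1 5/5
(4,3)1 4/4
(4,4)1 3/3
(4,6)2 0/4
(4,7)1 2/3
The smallest same-type fraction is 0/4 at (4,6), which reduces to 0/1. Any threshold above that leaves this agent unsatisfied.

0/1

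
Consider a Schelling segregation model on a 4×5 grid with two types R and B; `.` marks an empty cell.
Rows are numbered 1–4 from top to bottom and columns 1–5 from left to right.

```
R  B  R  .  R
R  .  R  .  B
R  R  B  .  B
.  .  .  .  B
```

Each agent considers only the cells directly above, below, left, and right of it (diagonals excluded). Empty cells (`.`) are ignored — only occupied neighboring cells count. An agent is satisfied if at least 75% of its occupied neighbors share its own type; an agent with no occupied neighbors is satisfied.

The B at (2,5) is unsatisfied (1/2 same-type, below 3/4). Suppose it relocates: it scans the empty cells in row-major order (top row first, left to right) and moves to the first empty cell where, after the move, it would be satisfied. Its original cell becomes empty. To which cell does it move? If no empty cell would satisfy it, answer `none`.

(3,4)

Vacating (2,5). Empty cells in order:
  (1,4): 0/2 same-type → still unsatisfied.
  (2,2): 1/4 same-type → still unsatisfied.
  (2,4): 0/1 same-type → still unsatisfied.
  (3,4): 2/2 same-type → satisfied — stop here.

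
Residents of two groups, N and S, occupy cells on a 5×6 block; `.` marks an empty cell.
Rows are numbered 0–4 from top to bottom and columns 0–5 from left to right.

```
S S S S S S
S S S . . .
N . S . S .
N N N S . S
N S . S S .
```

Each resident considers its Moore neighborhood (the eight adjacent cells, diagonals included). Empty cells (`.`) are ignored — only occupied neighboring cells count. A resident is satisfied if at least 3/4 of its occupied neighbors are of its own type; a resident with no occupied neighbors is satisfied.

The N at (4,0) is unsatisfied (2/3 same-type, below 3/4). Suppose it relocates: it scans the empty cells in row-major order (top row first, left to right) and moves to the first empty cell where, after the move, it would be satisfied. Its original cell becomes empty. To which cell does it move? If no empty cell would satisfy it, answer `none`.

Vacating (4,0). Empty cells in order:
  (1,3): 0/6 same-type → still unsatisfied.
  (1,4): 0/4 same-type → still unsatisfied.
  (1,5): 0/3 same-type → still unsatisfied.
  (2,1): 4/8 same-type → still unsatisfied.
  (2,3): 1/5 same-type → still unsatisfied.
  (2,5): 0/2 same-type → still unsatisfied.
  (3,4): 0/5 same-type → still unsatisfied.
  (4,2): 2/5 same-type → still unsatisfied.
  (4,5): 0/2 same-type → still unsatisfied.

none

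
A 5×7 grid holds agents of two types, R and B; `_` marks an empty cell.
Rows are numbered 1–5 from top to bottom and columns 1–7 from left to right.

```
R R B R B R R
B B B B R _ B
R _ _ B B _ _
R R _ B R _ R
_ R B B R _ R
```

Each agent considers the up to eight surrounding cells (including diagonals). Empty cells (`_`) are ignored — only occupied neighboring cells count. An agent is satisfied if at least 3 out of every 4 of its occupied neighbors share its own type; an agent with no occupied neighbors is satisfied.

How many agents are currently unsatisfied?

(1,1)R 1/3 unhappy
(1,2)R 1/5 unhappy
(1,3)B 3/5 unhappy
(1,4)R 1/5 unhappy
(1,5)B 1/4 unhappy
(1,6)R 2/4 unhappy
(1,7)R 1/2 unhappy
(2,1)B 1/4 unhappy
(2,2)B 3/6 unhappy
(2,3)B 4/6 unhappy
(2,4)B 5/7 unhappy
(2,5)R 2/6 unhappy
(2,7)B 0/2 unhappy
(3,1)R 2/4 unhappy
(3,4)B 4/6 unhappy
(3,5)B 3/5 unhappy
(4,1)R 3/3 ok
(4,2)R 3/4 ok
(4,4)B 4/6 unhappy
(4,5)R 1/5 unhappy
(4,7)R 1/1 ok
(5,2)R 2/3 unhappy
(5,3)B 2/4 unhappy
(5,4)B 2/4 unhappy
(5,5)R 1/3 unhappy
(5,7)R 1/1 ok
Unsatisfied: (1,1), (1,2), (1,3), (1,4), (1,5), (1,6), (1,7), (2,1), (2,2), (2,3), (2,4), (2,5), (2,7), (3,1), (3,4), (3,5), (4,4), (4,5), (5,2), (5,3), (5,4), (5,5) — 22 in total.

22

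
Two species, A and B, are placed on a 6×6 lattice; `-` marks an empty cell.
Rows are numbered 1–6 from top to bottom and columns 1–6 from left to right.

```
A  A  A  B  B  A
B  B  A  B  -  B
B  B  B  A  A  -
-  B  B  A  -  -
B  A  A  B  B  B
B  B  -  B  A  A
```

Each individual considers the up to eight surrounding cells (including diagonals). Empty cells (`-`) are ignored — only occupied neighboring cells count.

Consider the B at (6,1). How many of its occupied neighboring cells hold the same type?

2

Occupied neighbors of (6,1): (5,1)=B, (5,2)=A, (6,2)=B.
Same type (B): 2 of 3.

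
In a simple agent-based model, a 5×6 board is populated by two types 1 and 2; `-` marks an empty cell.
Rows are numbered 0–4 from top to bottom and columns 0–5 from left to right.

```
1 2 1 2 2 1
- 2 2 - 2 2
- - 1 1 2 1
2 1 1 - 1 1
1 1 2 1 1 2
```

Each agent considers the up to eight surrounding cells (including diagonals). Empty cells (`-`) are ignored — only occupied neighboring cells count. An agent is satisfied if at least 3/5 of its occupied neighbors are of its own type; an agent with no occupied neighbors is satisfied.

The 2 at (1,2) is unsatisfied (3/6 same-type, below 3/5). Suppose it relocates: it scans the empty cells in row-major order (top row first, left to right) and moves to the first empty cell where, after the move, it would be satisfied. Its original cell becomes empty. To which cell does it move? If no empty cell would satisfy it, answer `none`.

(1,0)

Vacating (1,2). Empty cells in order:
  (1,0): 2/3 same-type → satisfied — stop here.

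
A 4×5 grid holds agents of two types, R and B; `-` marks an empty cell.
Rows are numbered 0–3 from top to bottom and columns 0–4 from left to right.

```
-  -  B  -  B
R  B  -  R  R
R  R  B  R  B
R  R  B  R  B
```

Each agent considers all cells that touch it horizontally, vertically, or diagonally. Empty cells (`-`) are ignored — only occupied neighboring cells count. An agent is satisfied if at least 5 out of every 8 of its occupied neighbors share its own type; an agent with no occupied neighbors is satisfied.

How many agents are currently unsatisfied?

Row 0: (0,2)B 1/2 not · (0,4)B 0/2 not
Row 1: (1,0)R 2/3 satisfied · (1,1)B 2/5 not · (1,3)R 2/6 not · (1,4)R 2/4 not
Row 2: (2,0)R 4/5 satisfied · (2,1)R 4/7 not · (2,2)B 2/7 not · (2,3)R 3/7 not · (2,4)B 1/5 not
Row 3: (3,0)R 3/3 satisfied · (3,1)R 3/5 not · (3,2)B 1/5 not · (3,3)R 1/5 not · (3,4)B 1/3 not
Unsatisfied: (0,2), (0,4), (1,1), (1,3), (1,4), (2,1), (2,2), (2,3), (2,4), (3,1), (3,2), (3,3), (3,4) — 13 in total.

13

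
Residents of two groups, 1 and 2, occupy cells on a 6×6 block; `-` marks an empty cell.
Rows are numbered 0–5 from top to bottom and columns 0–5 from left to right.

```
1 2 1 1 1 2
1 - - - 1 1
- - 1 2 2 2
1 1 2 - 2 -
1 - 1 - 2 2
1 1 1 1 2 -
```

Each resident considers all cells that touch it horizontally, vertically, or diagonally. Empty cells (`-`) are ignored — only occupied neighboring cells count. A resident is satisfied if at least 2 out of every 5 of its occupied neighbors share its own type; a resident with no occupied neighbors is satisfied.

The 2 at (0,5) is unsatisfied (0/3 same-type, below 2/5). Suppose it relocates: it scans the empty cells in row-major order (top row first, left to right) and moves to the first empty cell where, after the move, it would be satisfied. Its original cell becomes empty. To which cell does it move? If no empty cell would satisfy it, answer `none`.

Vacating (0,5). Empty cells in order:
  (1,1): 1/5 same-type → still unsatisfied.
  (1,2): 2/5 same-type → satisfied — stop here.

(1,2)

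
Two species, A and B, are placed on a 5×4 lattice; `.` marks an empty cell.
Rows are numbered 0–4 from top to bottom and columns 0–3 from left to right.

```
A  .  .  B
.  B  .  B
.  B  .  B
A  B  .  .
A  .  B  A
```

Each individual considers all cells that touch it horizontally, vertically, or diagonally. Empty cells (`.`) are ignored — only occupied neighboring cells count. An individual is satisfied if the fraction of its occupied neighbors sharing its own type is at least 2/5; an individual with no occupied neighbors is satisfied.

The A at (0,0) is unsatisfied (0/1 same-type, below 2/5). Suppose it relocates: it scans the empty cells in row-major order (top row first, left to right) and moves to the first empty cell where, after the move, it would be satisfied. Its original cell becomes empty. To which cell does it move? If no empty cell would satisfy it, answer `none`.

(4,1)

Vacating (0,0). Empty cells in order:
  (0,1): 0/1 same-type → still unsatisfied.
  (0,2): 0/3 same-type → still unsatisfied.
  (1,0): 0/2 same-type → still unsatisfied.
  (1,2): 0/5 same-type → still unsatisfied.
  (2,0): 1/4 same-type → still unsatisfied.
  (2,2): 0/5 same-type → still unsatisfied.
  (3,2): 1/5 same-type → still unsatisfied.
  (3,3): 1/3 same-type → still unsatisfied.
  (4,1): 2/4 same-type → satisfied — stop here.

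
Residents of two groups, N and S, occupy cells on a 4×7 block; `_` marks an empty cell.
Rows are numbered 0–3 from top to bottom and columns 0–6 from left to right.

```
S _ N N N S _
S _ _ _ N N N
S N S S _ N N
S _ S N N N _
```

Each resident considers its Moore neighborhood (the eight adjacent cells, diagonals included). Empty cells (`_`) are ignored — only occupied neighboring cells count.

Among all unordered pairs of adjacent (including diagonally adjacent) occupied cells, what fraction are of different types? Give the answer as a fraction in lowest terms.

7/19

Scan each occupied cell's neighbors to the right and below (and the two forward diagonals) so each pair is counted once.
From row 0: 4 unlike of 10 pairs (running 4/10).
From row 1: 2 unlike of 10 pairs (running 6/20).
From row 2: 7 unlike of 15 pairs (running 13/35).
From row 3: 1 unlike of 3 pairs (running 14/38).
Total adjacent occupied pairs: 38; unlike-type pairs: 14.
14/38 reduces to 7/19.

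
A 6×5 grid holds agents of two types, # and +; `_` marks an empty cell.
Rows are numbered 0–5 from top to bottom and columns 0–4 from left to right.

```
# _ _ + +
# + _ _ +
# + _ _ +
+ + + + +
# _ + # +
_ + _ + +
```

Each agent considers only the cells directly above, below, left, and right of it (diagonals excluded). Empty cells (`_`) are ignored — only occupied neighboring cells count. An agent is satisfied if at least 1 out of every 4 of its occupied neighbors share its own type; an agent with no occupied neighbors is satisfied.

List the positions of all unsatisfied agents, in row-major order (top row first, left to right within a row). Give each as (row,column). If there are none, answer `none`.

Row 0: (0,0)# 1/1 ✓ · (0,3)+ 1/1 ✓ · (0,4)+ 2/2 ✓
Row 1: (1,0)# 2/3 ✓ · (1,1)+ 1/2 ✓ · (1,4)+ 2/2 ✓
Row 2: (2,0)# 1/3 ✓ · (2,1)+ 2/3 ✓ · (2,4)+ 2/2 ✓
Row 3: (3,0)+ 1/3 ✓ · (3,1)+ 3/3 ✓ · (3,2)+ 3/3 ✓ · (3,3)+ 2/3 ✓ · (3,4)+ 3/3 ✓
Row 4: (4,0)# 0/1 ✗ · (4,2)+ 1/2 ✓ · (4,3)# 0/4 ✗ · (4,4)+ 2/3 ✓
Row 5: (5,1)+ 0/0 ✓ · (5,3)+ 1/2 ✓ · (5,4)+ 2/2 ✓

(4,0), (4,3)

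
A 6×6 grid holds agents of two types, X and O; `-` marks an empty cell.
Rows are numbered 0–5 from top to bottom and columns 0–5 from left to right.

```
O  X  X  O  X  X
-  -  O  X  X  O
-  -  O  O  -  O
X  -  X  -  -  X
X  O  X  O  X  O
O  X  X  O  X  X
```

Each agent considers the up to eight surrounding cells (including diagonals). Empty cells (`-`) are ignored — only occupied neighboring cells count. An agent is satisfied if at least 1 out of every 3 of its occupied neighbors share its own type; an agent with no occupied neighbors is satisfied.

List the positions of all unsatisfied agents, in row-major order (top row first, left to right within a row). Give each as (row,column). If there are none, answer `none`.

(0,0), (0,3), (1,5), (3,2), (4,1), (4,3), (4,5), (5,3)

(0,0)O 0/1 unhappy
(0,1)X 1/3 ok
(0,2)X 2/4 ok
(0,3)O 1/5 unhappy
(0,4)X 3/5 ok
(0,5)X 2/3 ok
(1,2)O 3/6 ok
(1,3)X 3/7 ok
(1,4)X 3/7 ok
(1,5)O 1/4 unhappy
(2,2)O 2/4 ok
(2,3)O 2/5 ok
(2,5)O 1/3 ok
(3,0)X 1/2 ok
(3,2)X 1/5 unhappy
(3,5)X 1/3 ok
(4,0)X 2/4 ok
(4,1)O 1/7 unhappy
(4,2)X 3/6 ok
(4,3)O 1/6 unhappy
(4,4)X 3/6 ok
(4,5)O 0/4 unhappy
(5,0)O 1/3 ok
(5,1)X 3/5 ok
(5,2)X 2/5 ok
(5,3)O 1/5 unhappy
(5,4)X 2/5 ok
(5,5)X 2/3 ok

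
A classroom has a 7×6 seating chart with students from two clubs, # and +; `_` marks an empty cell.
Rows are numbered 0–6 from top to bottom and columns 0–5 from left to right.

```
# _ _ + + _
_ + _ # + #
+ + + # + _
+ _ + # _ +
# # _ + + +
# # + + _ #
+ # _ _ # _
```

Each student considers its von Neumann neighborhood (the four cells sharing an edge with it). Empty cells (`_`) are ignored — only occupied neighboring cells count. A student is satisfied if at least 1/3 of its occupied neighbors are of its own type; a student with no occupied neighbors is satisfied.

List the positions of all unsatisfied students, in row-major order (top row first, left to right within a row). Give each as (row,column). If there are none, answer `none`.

(1,5), (5,5), (6,0)

(0,0)# 0/0 satisfied
(0,3)+ 1/2 satisfied
(0,4)+ 2/2 satisfied
(1,1)+ 1/1 satisfied
(1,3)# 1/3 satisfied
(1,4)+ 2/4 satisfied
(1,5)# 0/1 not
(2,0)+ 2/2 satisfied
(2,1)+ 3/3 satisfied
(2,2)+ 2/3 satisfied
(2,3)# 2/4 satisfied
(2,4)+ 1/2 satisfied
(3,0)+ 1/2 satisfied
(3,2)+ 1/2 satisfied
(3,3)# 1/3 satisfied
(3,5)+ 1/1 satisfied
(4,0)# 2/3 satisfied
(4,1)# 2/2 satisfied
(4,3)+ 2/3 satisfied
(4,4)+ 2/2 satisfied
(4,5)+ 2/3 satisfied
(5,0)# 2/3 satisfied
(5,1)# 3/4 satisfied
(5,2)+ 1/2 satisfied
(5,3)+ 2/2 satisfied
(5,5)# 0/1 not
(6,0)+ 0/2 not
(6,1)# 1/2 satisfied
(6,4)# 0/0 satisfied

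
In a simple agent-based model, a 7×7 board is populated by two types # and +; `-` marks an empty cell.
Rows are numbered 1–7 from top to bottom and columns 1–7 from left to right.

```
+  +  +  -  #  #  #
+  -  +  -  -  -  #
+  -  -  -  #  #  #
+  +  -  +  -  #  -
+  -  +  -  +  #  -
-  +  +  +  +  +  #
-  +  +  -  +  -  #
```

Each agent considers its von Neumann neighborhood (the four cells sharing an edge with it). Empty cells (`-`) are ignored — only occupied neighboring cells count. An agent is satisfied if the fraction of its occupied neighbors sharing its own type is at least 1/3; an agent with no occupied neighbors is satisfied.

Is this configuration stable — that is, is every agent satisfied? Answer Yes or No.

Yes

(1,1)+ 2/2 satisfied
(1,2)+ 2/2 satisfied
(1,3)+ 2/2 satisfied
(1,5)# 1/1 satisfied
(1,6)# 2/2 satisfied
(1,7)# 2/2 satisfied
(2,1)+ 2/2 satisfied
(2,3)+ 1/1 satisfied
(2,7)# 2/2 satisfied
(3,1)+ 2/2 satisfied
(3,5)# 1/1 satisfied
(3,6)# 3/3 satisfied
(3,7)# 2/2 satisfied
(4,1)+ 3/3 satisfied
(4,2)+ 1/1 satisfied
(4,4)+ 0/0 satisfied
(4,6)# 2/2 satisfied
(5,1)+ 1/1 satisfied
(5,3)+ 1/1 satisfied
(5,5)+ 1/2 satisfied
(5,6)# 1/3 satisfied
(6,2)+ 2/2 satisfied
(6,3)+ 4/4 satisfied
(6,4)+ 2/2 satisfied
(6,5)+ 4/4 satisfied
(6,6)+ 1/3 satisfied
(6,7)# 1/2 satisfied
(7,2)+ 2/2 satisfied
(7,3)+ 2/2 satisfied
(7,5)+ 1/1 satisfied
(7,7)# 1/1 satisfied
All meet the threshold, so the configuration is stable.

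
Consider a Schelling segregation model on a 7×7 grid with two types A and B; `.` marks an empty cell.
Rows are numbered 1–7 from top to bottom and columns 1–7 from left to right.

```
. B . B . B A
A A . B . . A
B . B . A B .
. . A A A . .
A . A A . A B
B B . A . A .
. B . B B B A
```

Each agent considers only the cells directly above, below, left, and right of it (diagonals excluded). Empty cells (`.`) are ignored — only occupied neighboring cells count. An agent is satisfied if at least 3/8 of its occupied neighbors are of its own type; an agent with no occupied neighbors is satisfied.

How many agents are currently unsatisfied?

9

Row 1: (1,2)B 0/1 not · (1,4)B 1/1 satisfied · (1,6)B 0/1 not · (1,7)A 1/2 satisfied
Row 2: (2,1)A 1/2 satisfied · (2,2)A 1/2 satisfied · (2,4)B 1/1 satisfied · (2,7)A 1/1 satisfied
Row 3: (3,1)B 0/1 not · (3,3)B 0/1 not · (3,5)A 1/2 satisfied · (3,6)B 0/1 not
Row 4: (4,3)A 2/3 satisfied · (4,4)A 3/3 satisfied · (4,5)A 2/2 satisfied
Row 5: (5,1)A 0/1 not · (5,3)A 2/2 satisfied · (5,4)A 3/3 satisfied · (5,6)A 1/2 satisfied · (5,7)B 0/1 not
Row 6: (6,1)B 1/2 satisfied · (6,2)B 2/2 satisfied · (6,4)A 1/2 satisfied · (6,6)A 1/2 satisfied
Row 7: (7,2)B 1/1 satisfied · (7,4)B 1/2 satisfied · (7,5)B 2/2 satisfied · (7,6)B 1/3 not · (7,7)A 0/1 not
Unsatisfied: (1,2), (1,6), (3,1), (3,3), (3,6), (5,1), (5,7), (7,6), (7,7) — 9 in total.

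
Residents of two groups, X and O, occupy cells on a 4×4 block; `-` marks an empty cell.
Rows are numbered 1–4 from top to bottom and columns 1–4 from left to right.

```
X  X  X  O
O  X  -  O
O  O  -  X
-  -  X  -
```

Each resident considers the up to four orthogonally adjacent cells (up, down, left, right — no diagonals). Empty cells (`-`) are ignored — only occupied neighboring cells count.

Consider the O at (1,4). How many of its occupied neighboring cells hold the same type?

Occupied neighbors of (1,4): (2,4)=O, (1,3)=X.
Same type (O): 1 of 2.

1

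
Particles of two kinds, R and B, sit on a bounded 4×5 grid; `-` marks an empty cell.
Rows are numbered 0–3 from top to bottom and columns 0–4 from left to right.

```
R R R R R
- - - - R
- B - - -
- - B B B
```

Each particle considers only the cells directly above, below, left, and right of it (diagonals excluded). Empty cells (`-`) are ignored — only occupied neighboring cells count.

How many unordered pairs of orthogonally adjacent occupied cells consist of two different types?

0

Scan each occupied cell's neighbors to the right and below so each pair is counted once.
From row 0: 0 unlike of 5 pairs (running 0/5).
From row 3: 0 unlike of 2 pairs (running 0/7).
Total adjacent occupied pairs: 7; unlike-type pairs: 0.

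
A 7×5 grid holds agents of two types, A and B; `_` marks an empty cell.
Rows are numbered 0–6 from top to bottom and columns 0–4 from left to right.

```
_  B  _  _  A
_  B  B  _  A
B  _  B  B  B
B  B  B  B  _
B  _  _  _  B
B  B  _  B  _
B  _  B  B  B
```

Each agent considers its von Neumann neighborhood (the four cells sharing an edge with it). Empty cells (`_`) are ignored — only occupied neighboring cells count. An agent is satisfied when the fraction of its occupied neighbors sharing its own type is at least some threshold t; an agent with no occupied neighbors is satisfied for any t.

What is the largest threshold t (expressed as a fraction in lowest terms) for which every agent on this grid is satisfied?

1/2

Row 0: (0,1)B 1/1 · (0,4)A 1/1
Row 1: (1,1)B 2/2 · (1,2)B 2/2 · (1,4)A 1/2
Row 2: (2,0)B 1/1 · (2,2)B 3/3 · (2,3)B 3/3 · (2,4)B 1/2
Row 3: (3,0)B 3/3 · (3,1)B 2/2 · (3,2)B 3/3 · (3,3)B 2/2
Row 4: (4,0)B 2/2 · (4,4)B — no occupied neighbors
Row 5: (5,0)B 3/3 · (5,1)B 1/1 · (5,3)B 1/1
Row 6: (6,0)B 1/1 · (6,2)B 1/1 · (6,3)B 3/3 · (6,4)B 1/1
The smallest same-type fraction is 1/2 at (1,4), which reduces to 1/2. Any threshold above that leaves this agent unsatisfied.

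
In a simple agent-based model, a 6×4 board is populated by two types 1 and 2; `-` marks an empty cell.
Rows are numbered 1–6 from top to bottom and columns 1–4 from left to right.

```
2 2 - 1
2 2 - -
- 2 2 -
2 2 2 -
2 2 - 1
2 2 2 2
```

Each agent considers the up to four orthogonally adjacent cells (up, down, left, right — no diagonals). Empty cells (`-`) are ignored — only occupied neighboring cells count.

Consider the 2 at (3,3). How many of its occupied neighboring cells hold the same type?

2

Occupied neighbors of (3,3): (4,3)=2, (3,2)=2.
Same type (2): 2 of 2.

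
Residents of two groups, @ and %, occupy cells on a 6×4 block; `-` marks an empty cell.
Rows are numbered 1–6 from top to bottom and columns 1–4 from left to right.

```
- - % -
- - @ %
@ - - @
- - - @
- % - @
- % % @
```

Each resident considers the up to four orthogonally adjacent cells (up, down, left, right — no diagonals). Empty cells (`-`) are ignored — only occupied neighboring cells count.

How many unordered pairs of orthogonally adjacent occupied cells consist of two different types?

4

Scan each occupied cell's neighbors to the right and below so each pair is counted once.
From row 1: 1 unlike of 1 pairs (running 1/1).
From row 2: 2 unlike of 2 pairs (running 3/3).
From row 3: 0 unlike of 1 pairs (running 3/4).
From row 4: 0 unlike of 1 pairs (running 3/5).
From row 5: 0 unlike of 2 pairs (running 3/7).
From row 6: 1 unlike of 2 pairs (running 4/9).
Total adjacent occupied pairs: 9; unlike-type pairs: 4.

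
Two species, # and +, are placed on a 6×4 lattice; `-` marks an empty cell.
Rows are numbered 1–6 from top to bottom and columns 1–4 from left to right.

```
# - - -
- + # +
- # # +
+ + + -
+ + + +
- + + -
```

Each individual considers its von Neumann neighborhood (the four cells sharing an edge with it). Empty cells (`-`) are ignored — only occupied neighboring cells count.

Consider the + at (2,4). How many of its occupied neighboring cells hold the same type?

Occupied neighbors of (2,4): (3,4)=+, (2,3)=#.
Same type (+): 1 of 2.

1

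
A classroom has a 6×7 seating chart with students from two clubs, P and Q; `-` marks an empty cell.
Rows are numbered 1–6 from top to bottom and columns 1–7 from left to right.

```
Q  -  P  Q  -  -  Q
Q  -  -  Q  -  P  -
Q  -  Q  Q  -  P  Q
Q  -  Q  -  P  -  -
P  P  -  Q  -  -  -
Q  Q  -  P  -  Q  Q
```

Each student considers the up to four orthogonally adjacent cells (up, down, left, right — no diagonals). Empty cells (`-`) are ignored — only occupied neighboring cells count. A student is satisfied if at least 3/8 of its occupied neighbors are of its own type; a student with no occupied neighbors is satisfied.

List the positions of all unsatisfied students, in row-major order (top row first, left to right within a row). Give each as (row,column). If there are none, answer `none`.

(1,3), (3,7), (5,1), (5,4), (6,4)

Row 1: (1,1)Q 1/1 ok · (1,3)P 0/1 unhappy · (1,4)Q 1/2 ok · (1,7)Q 0/0 ok
Row 2: (2,1)Q 2/2 ok · (2,4)Q 2/2 ok · (2,6)P 1/1 ok
Row 3: (3,1)Q 2/2 ok · (3,3)Q 2/2 ok · (3,4)Q 2/2 ok · (3,6)P 1/2 ok · (3,7)Q 0/1 unhappy
Row 4: (4,1)Q 1/2 ok · (4,3)Q 1/1 ok · (4,5)P 0/0 ok
Row 5: (5,1)P 1/3 unhappy · (5,2)P 1/2 ok · (5,4)Q 0/1 unhappy
Row 6: (6,1)Q 1/2 ok · (6,2)Q 1/2 ok · (6,4)P 0/1 unhappy · (6,6)Q 1/1 ok · (6,7)Q 1/1 ok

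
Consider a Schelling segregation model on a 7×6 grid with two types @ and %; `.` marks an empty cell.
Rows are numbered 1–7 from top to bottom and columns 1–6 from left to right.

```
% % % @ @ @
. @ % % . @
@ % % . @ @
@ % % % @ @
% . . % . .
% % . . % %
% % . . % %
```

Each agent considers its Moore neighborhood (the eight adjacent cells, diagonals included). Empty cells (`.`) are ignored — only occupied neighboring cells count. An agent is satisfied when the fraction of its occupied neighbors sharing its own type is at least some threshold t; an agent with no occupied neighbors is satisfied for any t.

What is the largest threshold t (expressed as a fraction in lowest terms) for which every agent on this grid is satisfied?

Row 1: (1,1)% 1/2 · (1,2)% 3/4 · (1,3)% 3/5 · (1,4)@ 1/4 · (1,5)@ 3/4 · (1,6)@ 2/2
Row 2: (2,2)@ 1/7 · (2,3)% 5/7 · (2,4)% 3/6 · (2,6)@ 4/4
Row 3: (3,1)@ 2/4 · (3,2)% 4/7 · (3,3)% 6/7 · (3,5)@ 4/6 · (3,6)@ 4/4
Row 4: (4,1)@ 1/4 · (4,2)% 4/6 · (4,3)% 5/5 · (4,4)% 3/5 · (4,5)@ 3/5 · (4,6)@ 3/3
Row 5: (5,1)% 3/4 · (5,4)% 3/4
Row 6: (6,1)% 4/4 · (6,2)% 4/4 · (6,5)% 4/4 · (6,6)% 3/3
Row 7: (7,1)% 3/3 · (7,2)% 3/3 · (7,5)% 3/3 · (7,6)% 3/3
The smallest same-type fraction is 1/7 at (2,2), which reduces to 1/7. Any threshold above that leaves this agent unsatisfied.

1/7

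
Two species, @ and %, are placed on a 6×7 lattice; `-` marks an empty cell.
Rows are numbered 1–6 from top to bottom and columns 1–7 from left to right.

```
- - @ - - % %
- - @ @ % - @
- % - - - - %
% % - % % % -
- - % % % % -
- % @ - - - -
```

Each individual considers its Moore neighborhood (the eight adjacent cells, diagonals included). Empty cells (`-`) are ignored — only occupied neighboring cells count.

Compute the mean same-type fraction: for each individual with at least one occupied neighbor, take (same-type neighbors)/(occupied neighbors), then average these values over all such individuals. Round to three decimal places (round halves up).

Row 1: (1,3)@ 2/2 · (1,6)% 2/3 · (1,7)% 1/2
Row 2: (2,3)@ 2/3 · (2,4)@ 2/3 · (2,5)% 1/2 · (2,7)@ 0/3
Row 3: (3,2)% 2/3 · (3,7)% 1/2
Row 4: (4,1)% 2/2 · (4,2)% 3/3 · (4,4)% 4/4 · (4,5)% 5/5 · (4,6)% 4/4
Row 5: (5,3)% 4/5 · (5,4)% 4/5 · (5,5)% 5/5 · (5,6)% 3/3
Row 6: (6,2)% 1/2 · (6,3)@ 0/3
Sum over 20 individuals: 2/2 + 2/3 + 1/2 + 2/3 + 2/3 + 1/2 + 0/3 + 2/3 + 1/2 + 2/2 + 3/3 + 4/4 + 5/5 + 4/4 + 4/5 + 4/5 + 5/5 + 3/3 + 1/2 + 0/3 = 214/15; mean = 214/15 ÷ 20 = 107/150 = 0.713333… → 0.713.

0.713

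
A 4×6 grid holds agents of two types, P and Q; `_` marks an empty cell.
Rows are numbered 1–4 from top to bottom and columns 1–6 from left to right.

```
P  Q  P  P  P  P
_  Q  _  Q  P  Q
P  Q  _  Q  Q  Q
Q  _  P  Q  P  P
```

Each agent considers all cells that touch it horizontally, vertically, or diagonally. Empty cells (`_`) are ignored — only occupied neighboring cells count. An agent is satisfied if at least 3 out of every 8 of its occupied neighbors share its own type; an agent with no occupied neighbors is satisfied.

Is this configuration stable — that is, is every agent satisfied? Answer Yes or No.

No

(1,1)P 0/2 ✗
(1,2)Q 1/3 ✗
(1,3)P 1/4 ✗
(1,4)P 3/4 ✓
(1,5)P 3/5 ✓
(1,6)P 2/3 ✓
(2,2)Q 2/5 ✓
(2,4)Q 2/6 ✗
(2,5)P 3/8 ✓
(2,6)Q 2/5 ✓
(3,1)P 0/3 ✗
(3,2)Q 2/4 ✓
(3,4)Q 3/6 ✓
(3,5)Q 5/8 ✓
(3,6)Q 2/5 ✓
(4,1)Q 1/2 ✓
(4,3)P 0/3 ✗
(4,4)Q 2/4 ✓
(4,5)P 1/5 ✗
(4,6)P 1/3 ✗
For instance (1,1) has only 0/2 same-type neighbors, below 3/8.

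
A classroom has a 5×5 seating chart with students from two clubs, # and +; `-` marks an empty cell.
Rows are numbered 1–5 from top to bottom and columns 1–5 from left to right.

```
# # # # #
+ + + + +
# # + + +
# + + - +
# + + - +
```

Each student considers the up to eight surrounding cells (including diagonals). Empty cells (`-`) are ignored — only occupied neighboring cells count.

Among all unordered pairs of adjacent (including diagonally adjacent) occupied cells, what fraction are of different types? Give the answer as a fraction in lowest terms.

Scan each occupied cell's neighbors to the right and below (and the two forward diagonals) so each pair is counted once.
From row 1: 13 unlike of 17 pairs (running 13/17).
From row 2: 5 unlike of 17 pairs (running 18/34).
From row 3: 4 unlike of 14 pairs (running 22/48).
From row 4: 3 unlike of 10 pairs (running 25/58).
From row 5: 1 unlike of 2 pairs (running 26/60).
Total adjacent occupied pairs: 60; unlike-type pairs: 26.
26/60 reduces to 13/30.

13/30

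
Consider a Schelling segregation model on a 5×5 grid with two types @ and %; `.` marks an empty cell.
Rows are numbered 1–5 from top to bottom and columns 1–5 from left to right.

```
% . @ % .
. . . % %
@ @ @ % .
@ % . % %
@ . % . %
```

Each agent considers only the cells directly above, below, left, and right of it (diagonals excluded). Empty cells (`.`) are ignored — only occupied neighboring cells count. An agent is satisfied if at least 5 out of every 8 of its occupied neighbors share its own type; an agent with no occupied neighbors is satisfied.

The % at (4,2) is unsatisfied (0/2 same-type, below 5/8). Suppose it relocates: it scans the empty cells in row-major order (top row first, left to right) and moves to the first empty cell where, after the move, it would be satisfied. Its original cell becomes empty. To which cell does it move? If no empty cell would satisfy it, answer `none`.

Vacating (4,2). Empty cells in order:
  (1,2): 1/2 same-type → still unsatisfied.
  (1,5): 2/2 same-type → satisfied — stop here.

(1,5)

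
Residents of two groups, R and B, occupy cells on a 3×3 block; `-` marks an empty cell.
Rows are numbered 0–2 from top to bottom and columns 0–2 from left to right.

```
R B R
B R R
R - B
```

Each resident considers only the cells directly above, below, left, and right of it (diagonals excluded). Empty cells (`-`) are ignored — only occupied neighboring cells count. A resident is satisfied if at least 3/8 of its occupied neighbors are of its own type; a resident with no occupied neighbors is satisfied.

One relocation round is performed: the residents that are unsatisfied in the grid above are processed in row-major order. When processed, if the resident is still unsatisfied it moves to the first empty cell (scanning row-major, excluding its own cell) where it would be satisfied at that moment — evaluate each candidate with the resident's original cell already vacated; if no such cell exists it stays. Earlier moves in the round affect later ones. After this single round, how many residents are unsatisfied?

Initially unsatisfied (in order): (0,0), (0,1), (1,0), (1,1), (2,0), (2,2).
  (0,0) → (2,1).
  (0,1) → (0,0).
  (1,0): no empty cell satisfies it; stays.
  (1,1): now satisfied by earlier moves; stays.
  (2,0): now satisfied by earlier moves; stays.
  (2,2): no empty cell satisfies it; stays.
Resulting grid:
B - R
B R R
R R B
Unsatisfied now: (1,0), (2,2).

2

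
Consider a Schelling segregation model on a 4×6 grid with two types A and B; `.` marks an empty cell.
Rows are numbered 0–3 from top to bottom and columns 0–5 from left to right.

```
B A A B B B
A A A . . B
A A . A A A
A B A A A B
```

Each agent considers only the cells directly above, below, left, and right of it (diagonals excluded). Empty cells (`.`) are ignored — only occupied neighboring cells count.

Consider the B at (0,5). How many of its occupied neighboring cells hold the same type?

2

Occupied neighbors of (0,5): (1,5)=B, (0,4)=B.
Same type (B): 2 of 2.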